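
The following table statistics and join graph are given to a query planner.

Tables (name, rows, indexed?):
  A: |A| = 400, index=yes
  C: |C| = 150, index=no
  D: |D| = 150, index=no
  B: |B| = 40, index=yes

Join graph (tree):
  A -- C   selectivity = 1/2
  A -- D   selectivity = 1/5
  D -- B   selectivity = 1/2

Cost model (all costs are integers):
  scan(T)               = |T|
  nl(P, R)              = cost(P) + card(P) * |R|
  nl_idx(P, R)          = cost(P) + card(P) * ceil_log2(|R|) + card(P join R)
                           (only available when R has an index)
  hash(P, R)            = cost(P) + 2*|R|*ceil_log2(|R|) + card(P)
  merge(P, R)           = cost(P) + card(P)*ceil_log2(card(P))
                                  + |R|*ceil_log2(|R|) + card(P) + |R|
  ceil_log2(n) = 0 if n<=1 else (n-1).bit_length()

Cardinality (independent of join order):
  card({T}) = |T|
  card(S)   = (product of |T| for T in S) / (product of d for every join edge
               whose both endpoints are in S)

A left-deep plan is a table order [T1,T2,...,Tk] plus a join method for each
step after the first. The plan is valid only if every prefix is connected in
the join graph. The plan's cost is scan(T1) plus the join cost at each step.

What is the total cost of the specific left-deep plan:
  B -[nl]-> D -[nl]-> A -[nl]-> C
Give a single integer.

37206040

step 1: scan B: cost=40, card=40
step 2: join D via nl
    card(P join D) = 40*150/(2) = 3000
    cost = 40 + 40*150 = 6040
step 3: join A via nl
    card(P join A) = 3000*400/(5) = 240000
    cost = 6040 + 3000*400 = 1206040
step 4: join C via nl
    card(P join C) = 240000*150/(2) = 18000000
    cost = 1206040 + 240000*150 = 37206040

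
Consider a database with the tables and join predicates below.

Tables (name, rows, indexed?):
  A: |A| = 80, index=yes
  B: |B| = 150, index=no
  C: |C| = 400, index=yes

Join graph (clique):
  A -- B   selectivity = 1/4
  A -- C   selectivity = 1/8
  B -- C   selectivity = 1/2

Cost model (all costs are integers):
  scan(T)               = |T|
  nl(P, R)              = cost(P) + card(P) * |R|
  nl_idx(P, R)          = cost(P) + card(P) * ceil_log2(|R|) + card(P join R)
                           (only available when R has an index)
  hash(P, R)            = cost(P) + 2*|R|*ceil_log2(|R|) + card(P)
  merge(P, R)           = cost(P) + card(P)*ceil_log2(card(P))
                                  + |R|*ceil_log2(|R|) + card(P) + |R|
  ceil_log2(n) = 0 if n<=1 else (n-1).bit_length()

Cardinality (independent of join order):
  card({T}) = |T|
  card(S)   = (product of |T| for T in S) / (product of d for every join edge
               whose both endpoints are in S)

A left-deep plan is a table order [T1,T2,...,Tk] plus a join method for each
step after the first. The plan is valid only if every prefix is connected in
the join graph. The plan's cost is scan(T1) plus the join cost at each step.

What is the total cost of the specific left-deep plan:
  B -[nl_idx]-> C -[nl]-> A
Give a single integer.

2431500

step 1: scan B: cost=150, card=150
step 2: join C via nl_idx
    card(P join C) = 150*400/(2) = 30000
    cost = 150 + 150*9 + 30000 = 31500
step 3: join A via nl
    card(P join A) = 30000*80/(4*8) = 75000
    cost = 31500 + 30000*80 = 2431500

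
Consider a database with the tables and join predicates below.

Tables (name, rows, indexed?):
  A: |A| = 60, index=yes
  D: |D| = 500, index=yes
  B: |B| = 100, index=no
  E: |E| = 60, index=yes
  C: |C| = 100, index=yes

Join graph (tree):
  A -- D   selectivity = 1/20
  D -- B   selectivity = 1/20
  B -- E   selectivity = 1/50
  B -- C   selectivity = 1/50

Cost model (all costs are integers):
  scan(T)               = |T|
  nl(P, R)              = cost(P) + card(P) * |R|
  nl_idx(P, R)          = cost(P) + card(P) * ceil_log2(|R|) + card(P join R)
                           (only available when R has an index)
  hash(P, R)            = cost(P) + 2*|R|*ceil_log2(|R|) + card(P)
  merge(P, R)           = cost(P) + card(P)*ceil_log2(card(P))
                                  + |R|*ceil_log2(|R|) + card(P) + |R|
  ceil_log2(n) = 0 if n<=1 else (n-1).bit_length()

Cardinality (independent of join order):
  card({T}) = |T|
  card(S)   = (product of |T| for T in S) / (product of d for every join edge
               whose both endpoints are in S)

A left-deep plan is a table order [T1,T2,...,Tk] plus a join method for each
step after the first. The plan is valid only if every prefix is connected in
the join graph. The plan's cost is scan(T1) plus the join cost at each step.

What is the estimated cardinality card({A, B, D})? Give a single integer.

7500

Tables in S: A(60), B(100), D(500)
Edges inside S: A-D(d=20), D-B(d=20)
numerator = 60 * 100 * 500 = 3000000
denominator = 20 * 20 = 400
card(S) = 3000000 / 400 = 7500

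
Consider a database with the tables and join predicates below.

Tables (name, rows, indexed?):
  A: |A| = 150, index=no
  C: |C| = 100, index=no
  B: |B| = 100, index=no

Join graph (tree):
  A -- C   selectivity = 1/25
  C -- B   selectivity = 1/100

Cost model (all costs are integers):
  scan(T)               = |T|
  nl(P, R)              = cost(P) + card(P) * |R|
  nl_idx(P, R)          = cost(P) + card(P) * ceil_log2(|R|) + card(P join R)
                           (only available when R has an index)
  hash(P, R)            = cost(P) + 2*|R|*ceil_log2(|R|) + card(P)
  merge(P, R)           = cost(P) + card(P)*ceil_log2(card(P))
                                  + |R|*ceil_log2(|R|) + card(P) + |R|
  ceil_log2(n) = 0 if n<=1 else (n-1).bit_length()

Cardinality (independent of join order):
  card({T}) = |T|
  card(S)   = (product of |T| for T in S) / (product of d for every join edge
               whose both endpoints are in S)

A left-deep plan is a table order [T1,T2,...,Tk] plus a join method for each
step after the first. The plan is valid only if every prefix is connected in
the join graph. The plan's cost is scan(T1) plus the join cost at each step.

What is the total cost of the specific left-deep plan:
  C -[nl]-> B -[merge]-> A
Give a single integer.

12250

step 1: scan C: cost=100, card=100
step 2: join B via nl
    card(P join B) = 100*100/(100) = 100
    cost = 100 + 100*100 = 10100
step 3: join A via merge
    card(P join A) = 100*150/(25) = 600
    cost = 10100 + 100*7 + 150*8 + 100 + 150 = 12250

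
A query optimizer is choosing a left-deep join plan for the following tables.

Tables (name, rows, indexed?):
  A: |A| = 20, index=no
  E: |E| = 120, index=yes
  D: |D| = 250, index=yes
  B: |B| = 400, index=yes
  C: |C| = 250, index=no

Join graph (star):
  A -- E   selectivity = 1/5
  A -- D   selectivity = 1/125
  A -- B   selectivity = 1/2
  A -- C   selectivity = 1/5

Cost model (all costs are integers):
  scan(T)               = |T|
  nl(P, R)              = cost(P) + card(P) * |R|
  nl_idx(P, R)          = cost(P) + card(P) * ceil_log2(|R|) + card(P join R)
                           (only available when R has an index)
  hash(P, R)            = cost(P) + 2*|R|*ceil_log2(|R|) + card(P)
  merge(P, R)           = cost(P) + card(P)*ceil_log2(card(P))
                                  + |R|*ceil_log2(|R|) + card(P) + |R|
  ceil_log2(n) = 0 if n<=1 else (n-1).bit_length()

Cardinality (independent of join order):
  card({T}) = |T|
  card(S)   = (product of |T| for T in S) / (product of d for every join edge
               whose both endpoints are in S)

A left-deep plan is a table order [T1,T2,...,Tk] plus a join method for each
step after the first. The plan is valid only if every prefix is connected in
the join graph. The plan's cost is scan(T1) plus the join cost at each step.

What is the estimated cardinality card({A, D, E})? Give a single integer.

Tables in S: A(20), D(250), E(120)
Edges inside S: A-E(d=5), A-D(d=125)
numerator = 20 * 250 * 120 = 600000
denominator = 5 * 125 = 625
card(S) = 600000 / 625 = 960

960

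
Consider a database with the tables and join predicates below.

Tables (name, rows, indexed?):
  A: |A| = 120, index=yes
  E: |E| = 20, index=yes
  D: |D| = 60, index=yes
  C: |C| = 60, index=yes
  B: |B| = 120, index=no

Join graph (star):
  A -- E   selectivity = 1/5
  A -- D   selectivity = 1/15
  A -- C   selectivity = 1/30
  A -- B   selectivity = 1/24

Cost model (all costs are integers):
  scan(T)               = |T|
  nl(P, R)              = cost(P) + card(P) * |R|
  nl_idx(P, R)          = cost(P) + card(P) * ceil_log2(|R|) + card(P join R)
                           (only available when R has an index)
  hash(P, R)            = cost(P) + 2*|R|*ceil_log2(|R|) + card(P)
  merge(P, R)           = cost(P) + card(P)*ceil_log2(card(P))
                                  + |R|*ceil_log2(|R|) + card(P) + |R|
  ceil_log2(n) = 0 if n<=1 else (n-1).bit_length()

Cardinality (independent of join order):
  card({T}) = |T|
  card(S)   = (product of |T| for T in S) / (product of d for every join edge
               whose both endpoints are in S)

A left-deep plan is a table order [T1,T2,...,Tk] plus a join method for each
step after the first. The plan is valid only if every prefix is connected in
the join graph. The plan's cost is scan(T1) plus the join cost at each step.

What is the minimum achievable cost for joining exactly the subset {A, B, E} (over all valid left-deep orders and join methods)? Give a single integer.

2360

Selinger DP over subsets of {A,B,E}:
  {A}: scan cost=120, card=120
  {E}: scan cost=20, card=20
  {B}: scan cost=120, card=120
  {AE}: card=480; try (E,hash)→440, (A,nl_idx)→640, (A,merge)→1100, (E,merge)→1200, (E,nl_idx)→1200, (A,hash)→1720 …(+2); best=440 via (E,hash)
  {AB}: card=600; try (A,nl_idx)→1560, (B,hash)→1920, (A,hash)→1920, (B,merge)→2040, (A,merge)→2040, (B,nl)→14520 …(+1); best=1560 via (A,nl_idx)
  {ABE}: card=2400; try (E,hash)→2360, (B,hash)→2600, (B,merge)→6200, (E,nl_idx)→6960, (E,merge)→8280, (E,nl)→13560 …(+1); best=2360 via (E,hash)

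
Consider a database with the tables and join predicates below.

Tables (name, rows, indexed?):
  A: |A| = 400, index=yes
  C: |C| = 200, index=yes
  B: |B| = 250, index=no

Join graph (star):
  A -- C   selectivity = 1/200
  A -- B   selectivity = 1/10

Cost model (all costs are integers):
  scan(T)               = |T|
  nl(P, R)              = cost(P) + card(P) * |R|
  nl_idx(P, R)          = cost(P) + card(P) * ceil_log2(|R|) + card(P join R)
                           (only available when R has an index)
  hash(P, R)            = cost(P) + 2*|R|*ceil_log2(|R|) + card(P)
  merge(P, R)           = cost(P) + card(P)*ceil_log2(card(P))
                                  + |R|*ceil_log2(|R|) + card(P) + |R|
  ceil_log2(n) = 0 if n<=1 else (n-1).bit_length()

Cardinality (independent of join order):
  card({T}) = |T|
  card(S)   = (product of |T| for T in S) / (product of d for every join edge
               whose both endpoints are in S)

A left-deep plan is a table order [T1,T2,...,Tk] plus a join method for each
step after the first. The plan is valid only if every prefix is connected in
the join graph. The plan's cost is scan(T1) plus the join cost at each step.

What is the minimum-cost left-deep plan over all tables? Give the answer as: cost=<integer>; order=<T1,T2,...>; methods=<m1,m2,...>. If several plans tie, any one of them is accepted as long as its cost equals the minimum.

Selinger DP (subsets sized 1..n):
  {A}: scan cost=400, card=400
  {C}: scan cost=200, card=200
  {B}: scan cost=250, card=250
  {AC}: card=400; try (A,nl_idx)→2400, (C,hash)→4000, (C,nl_idx)→4000, (A,merge)→6000, (C,merge)→6200, (A,hash)→7600 …(+2); best=2400 via (A,nl_idx)
  {AB}: card=10000; try (B,hash)→4800, (A,merge)→6500, (B,merge)→6650, (A,hash)→7700, (A,nl_idx)→12500, (A,nl)→100250 …(+1); best=4800 via (B,hash)
  {ABC}: card=10000; try (B,hash)→6800, (B,merge)→8650, (C,hash)→18000, (C,nl_idx)→94800, (B,nl)→102400, (C,merge)→156600 …(+1); best=6800 via (B,hash)

cost=6800; order=C,A,B; methods=nl_idx,hash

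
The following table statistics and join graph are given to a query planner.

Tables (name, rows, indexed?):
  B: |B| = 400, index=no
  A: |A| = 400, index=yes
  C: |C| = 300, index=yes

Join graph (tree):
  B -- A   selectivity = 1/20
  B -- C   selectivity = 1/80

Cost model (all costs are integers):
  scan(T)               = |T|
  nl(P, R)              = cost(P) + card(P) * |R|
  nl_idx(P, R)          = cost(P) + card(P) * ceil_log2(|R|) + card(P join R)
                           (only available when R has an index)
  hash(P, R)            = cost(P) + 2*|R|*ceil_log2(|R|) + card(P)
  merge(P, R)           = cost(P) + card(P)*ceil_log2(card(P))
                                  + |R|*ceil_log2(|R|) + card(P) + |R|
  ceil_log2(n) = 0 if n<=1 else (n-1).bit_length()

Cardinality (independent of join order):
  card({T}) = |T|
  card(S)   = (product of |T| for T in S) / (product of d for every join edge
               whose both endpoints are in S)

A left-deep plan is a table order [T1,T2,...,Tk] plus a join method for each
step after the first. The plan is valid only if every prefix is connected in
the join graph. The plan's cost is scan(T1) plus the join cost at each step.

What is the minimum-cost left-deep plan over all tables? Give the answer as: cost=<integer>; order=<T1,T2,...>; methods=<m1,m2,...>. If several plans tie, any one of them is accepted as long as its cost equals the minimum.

cost=14200; order=B,C,A; methods=nl_idx,hash

Selinger DP (subsets sized 1..n):
  {B}: scan cost=400, card=400
  {A}: scan cost=400, card=400
  {C}: scan cost=300, card=300
  {AB}: card=8000; try (B,hash)→8000, (A,hash)→8000, (B,merge)→8400, (A,merge)→8400, (A,nl_idx)→12000, (B,nl)→160400 …(+1); best=8000 via (B,hash)
  {BC}: card=1500; try (C,nl_idx)→5500, (C,hash)→6200, (B,merge)→7300, (C,merge)→7400, (B,hash)→7800, (B,nl)→120300 …(+1); best=5500 via (C,nl_idx)
  {ABC}: card=30000; try (A,hash)→14200, (C,hash)→21400, (A,merge)→27500, (A,nl_idx)→49000, (C,nl_idx)→110000, (C,merge)→123000 …(+2); best=14200 via (A,hash)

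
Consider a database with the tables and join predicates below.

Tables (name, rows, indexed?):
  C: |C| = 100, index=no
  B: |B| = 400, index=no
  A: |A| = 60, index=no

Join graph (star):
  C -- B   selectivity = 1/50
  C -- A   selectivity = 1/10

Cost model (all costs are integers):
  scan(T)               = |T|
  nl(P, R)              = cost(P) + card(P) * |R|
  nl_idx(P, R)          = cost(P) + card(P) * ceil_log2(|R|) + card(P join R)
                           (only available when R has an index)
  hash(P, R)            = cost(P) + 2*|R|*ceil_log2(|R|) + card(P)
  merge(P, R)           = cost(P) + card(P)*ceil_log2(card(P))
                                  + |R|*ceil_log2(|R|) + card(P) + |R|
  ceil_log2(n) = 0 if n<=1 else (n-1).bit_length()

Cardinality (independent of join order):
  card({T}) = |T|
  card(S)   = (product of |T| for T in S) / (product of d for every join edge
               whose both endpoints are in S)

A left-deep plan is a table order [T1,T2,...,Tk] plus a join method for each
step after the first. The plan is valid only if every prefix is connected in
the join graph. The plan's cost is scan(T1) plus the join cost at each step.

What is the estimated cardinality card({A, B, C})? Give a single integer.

4800

Tables in S: A(60), B(400), C(100)
Edges inside S: C-B(d=50), C-A(d=10)
numerator = 60 * 400 * 100 = 2400000
denominator = 50 * 10 = 500
card(S) = 2400000 / 500 = 4800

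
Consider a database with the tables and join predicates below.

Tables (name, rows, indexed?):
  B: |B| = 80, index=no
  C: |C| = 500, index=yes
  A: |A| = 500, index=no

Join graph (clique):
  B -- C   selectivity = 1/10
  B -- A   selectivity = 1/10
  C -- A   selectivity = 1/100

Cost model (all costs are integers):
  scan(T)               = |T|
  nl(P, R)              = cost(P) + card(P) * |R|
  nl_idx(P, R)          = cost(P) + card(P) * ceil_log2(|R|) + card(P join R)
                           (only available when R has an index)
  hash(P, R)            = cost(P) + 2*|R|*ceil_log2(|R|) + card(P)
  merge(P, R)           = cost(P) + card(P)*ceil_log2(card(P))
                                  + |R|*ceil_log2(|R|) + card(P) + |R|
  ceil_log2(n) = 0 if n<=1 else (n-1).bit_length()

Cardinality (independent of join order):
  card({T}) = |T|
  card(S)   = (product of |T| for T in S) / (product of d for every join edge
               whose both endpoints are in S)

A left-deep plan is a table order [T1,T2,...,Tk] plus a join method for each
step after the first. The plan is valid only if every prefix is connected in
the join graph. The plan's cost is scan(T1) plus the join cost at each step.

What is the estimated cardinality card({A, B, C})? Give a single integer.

Tables in S: A(500), B(80), C(500)
Edges inside S: B-C(d=10), B-A(d=10), C-A(d=100)
numerator = 500 * 80 * 500 = 20000000
denominator = 10 * 10 * 100 = 10000
card(S) = 20000000 / 10000 = 2000

2000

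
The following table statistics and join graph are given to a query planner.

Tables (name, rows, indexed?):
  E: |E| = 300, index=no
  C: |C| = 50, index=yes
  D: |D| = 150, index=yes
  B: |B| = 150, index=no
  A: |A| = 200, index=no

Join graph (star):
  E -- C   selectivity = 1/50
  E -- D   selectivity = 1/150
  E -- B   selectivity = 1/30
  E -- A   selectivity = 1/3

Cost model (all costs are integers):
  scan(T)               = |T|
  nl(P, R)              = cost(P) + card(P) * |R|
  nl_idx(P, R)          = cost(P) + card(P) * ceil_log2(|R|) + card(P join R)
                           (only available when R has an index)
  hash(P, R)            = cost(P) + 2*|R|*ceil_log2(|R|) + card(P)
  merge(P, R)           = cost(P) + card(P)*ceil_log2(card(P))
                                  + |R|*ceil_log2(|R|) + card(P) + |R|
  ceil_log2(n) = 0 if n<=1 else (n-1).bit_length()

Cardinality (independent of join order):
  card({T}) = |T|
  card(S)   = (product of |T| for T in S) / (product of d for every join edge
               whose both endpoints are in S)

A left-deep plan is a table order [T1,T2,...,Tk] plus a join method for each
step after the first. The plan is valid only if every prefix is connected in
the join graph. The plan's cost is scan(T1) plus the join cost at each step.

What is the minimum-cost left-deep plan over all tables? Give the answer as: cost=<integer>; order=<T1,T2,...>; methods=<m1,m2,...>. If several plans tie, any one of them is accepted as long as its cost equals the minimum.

Selinger DP (subsets sized 1..n):
  {E}: scan cost=300, card=300
  {C}: scan cost=50, card=50
  {D}: scan cost=150, card=150
  {B}: scan cost=150, card=150
  {A}: scan cost=200, card=200
  {CE}: card=300; try (C,hash)→1200, (C,nl_idx)→2400, (E,merge)→3400, (C,merge)→3650, (E,hash)→5500, (E,nl)→15050 …(+1); best=1200 via (C,hash)
  {DE}: card=300; try (D,hash)→3000, (D,nl_idx)→3000, (E,merge)→4500, (D,merge)→4650, (E,hash)→5700, (E,nl)→45150 …(+1); best=3000 via (D,hash)
  {BE}: card=1500; try (B,hash)→3000, (E,merge)→4500, (B,merge)→4650, (E,hash)→5700, (E,nl)→45150, (B,nl)→45300; best=3000 via (B,hash)
  {AE}: card=20000; try (A,hash)→3800, (E,merge)→5000, (A,merge)→5100, (E,hash)→5800, (E,nl)→60200, (A,nl)→60300; best=3800 via (A,hash)
  {CDE}: card=300; try (D,hash)→3900, (D,nl_idx)→3900, (C,hash)→3900, (C,nl_idx)→5100, (D,merge)→5550, (C,merge)→6350 …(+2); best=3900 via (D,hash)
  {BCE}: card=1500; try (B,hash)→3900, (C,hash)→5100, (B,merge)→5550, (C,nl_idx)→13500, (C,merge)→21350, (B,nl)→46200 …(+1); best=3900 via (B,hash)
  {ACE}: card=20000; try (A,hash)→4700, (A,merge)→6000, (C,hash)→24400, (A,nl)→61200, (C,nl_idx)→143800, (C,merge)→324150 …(+1); best=4700 via (A,hash)
  {BDE}: card=1500; try (B,hash)→5700, (D,hash)→6900, (B,merge)→7350, (D,nl_idx)→16500, (D,merge)→22350, (B,nl)→48000 …(+1); best=5700 via (B,hash)
  {ADE}: card=20000; try (A,hash)→6500, (A,merge)→7800, (D,hash)→26200, (A,nl)→63000, (D,nl_idx)→183800, (D,merge)→325150 …(+1); best=6500 via (A,hash)
  {ABE}: card=100000; try (A,hash)→7700, (A,merge)→22800, (B,hash)→26200, (A,nl)→303000, (B,merge)→325150, (B,nl)→3003800; best=7700 via (A,hash)
  {BCDE}: card=1500; try (B,hash)→6600, (D,hash)→7800, (C,hash)→7800, (B,merge)→8250, (C,nl_idx)→16200, (D,nl_idx)→17400 …(+5); best=6600 via (B,hash)
  {ACDE}: card=20000; try (A,hash)→7400, (A,merge)→8700, (D,hash)→27100, (C,hash)→27100, (A,nl)→63900, (C,nl_idx)→146500 …(+5); best=7400 via (A,hash)
  {ABCE}: card=100000; try (A,hash)→8600, (A,merge)→23700, (B,hash)→27100, (C,hash)→108300, (A,nl)→303900, (B,merge)→326050 …(+4); best=8600 via (A,hash)
  {ABDE}: card=100000; try (A,hash)→10400, (A,merge)→25500, (B,hash)→28900, (D,hash)→110100, (A,nl)→305700, (B,merge)→327850 …(+4); best=10400 via (A,hash)
  {ABCDE}: card=100000; try (A,hash)→11300, (A,merge)→26400, (B,hash)→29800, (D,hash)→111000, (C,hash)→111000, (A,nl)→306600 …(+8); best=11300 via (A,hash)

cost=11300; order=E,C,D,B,A; methods=hash,hash,hash,hash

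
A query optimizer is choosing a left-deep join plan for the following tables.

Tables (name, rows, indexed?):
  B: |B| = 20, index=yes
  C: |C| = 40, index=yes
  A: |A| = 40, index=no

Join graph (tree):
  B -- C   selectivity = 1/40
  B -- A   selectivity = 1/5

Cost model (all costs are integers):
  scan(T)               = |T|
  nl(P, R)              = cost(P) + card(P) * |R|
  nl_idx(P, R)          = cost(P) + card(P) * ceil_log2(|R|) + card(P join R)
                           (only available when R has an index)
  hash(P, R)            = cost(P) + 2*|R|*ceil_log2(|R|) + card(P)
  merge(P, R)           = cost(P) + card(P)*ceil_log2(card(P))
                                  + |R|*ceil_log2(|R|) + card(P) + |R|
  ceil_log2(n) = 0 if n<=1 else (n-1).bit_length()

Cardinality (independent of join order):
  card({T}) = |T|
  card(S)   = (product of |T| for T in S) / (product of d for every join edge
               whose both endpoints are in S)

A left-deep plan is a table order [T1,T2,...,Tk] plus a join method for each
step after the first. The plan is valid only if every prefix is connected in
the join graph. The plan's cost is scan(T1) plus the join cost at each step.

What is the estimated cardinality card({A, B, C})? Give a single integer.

160

Tables in S: A(40), B(20), C(40)
Edges inside S: B-C(d=40), B-A(d=5)
numerator = 40 * 20 * 40 = 32000
denominator = 40 * 5 = 200
card(S) = 32000 / 200 = 160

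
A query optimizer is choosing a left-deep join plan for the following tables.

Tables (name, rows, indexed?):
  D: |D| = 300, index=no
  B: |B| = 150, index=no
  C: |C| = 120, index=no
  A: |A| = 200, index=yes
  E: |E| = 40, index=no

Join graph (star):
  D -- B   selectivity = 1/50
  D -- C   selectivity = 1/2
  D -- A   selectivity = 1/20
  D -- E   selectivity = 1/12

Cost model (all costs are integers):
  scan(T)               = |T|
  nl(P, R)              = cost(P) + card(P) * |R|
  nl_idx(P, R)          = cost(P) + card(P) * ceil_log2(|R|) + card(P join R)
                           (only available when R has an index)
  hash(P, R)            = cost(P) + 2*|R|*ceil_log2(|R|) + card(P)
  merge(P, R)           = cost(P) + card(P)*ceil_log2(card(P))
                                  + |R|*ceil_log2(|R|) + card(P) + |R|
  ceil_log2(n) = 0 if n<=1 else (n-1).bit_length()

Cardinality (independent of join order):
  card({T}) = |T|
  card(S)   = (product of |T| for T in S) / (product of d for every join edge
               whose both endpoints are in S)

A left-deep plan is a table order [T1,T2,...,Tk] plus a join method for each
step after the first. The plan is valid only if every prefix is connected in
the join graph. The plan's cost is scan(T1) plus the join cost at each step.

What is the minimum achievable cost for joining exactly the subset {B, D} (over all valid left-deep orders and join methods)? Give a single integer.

Selinger DP over subsets of {B,D}:
  {D}: scan cost=300, card=300
  {B}: scan cost=150, card=150
  {BD}: card=900; try (B,hash)→3000, (D,merge)→4500, (B,merge)→4650, (D,hash)→5700, (D,nl)→45150, (B,nl)→45300; best=3000 via (B,hash)

3000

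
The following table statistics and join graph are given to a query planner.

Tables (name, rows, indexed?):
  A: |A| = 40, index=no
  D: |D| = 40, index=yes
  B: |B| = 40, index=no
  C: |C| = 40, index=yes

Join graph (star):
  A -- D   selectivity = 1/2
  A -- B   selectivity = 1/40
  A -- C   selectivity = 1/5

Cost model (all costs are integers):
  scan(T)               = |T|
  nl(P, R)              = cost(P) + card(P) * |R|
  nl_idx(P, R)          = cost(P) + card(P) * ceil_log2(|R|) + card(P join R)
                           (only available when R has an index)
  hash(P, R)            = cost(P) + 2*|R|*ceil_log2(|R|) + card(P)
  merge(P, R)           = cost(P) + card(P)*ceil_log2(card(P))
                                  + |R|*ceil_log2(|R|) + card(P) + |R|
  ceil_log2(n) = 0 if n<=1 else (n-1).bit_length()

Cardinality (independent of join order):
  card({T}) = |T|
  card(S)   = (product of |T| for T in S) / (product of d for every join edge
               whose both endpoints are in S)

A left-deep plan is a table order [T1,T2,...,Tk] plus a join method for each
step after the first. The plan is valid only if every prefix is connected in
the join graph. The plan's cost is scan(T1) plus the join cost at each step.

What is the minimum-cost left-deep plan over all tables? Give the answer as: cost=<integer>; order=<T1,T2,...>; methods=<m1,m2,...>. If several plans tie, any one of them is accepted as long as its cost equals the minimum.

cost=1880; order=A,B,C,D; methods=hash,hash,hash

Selinger DP (subsets sized 1..n):
  {A}: scan cost=40, card=40
  {D}: scan cost=40, card=40
  {B}: scan cost=40, card=40
  {C}: scan cost=40, card=40
  {AD}: card=800; try (D,hash)→560, (A,hash)→560, (D,merge)→600, (A,merge)→600, (D,nl_idx)→1080, (D,nl)→1640 …(+1); best=560 via (D,hash)
  {AB}: card=40; try (B,hash)→560, (A,hash)→560, (B,merge)→600, (A,merge)→600, (B,nl)→1640, (A,nl)→1640; best=560 via (B,hash)
  {AC}: card=320; try (C,hash)→560, (A,hash)→560, (C,merge)→600, (C,nl_idx)→600, (A,merge)→600, (C,nl)→1640 …(+1); best=560 via (C,hash)
  {ABD}: card=800; try (D,hash)→1080, (D,merge)→1120, (D,nl_idx)→1600, (B,hash)→1840, (D,nl)→2160, (B,merge)→9640 …(+1); best=1080 via (D,hash)
  {ACD}: card=6400; try (D,hash)→1360, (C,hash)→1840, (D,merge)→4040, (D,nl_idx)→8880, (C,merge)→9640, (C,nl_idx)→11760 …(+2); best=1360 via (D,hash)
  {ABC}: card=320; try (C,hash)→1080, (C,merge)→1120, (C,nl_idx)→1120, (B,hash)→1360, (C,nl)→2160, (B,merge)→4040 …(+1); best=1080 via (C,hash)
  {ABCD}: card=6400; try (D,hash)→1880, (C,hash)→2360, (D,merge)→4560, (B,hash)→8240, (D,nl_idx)→9400, (C,merge)→10160 …(+5); best=1880 via (D,hash)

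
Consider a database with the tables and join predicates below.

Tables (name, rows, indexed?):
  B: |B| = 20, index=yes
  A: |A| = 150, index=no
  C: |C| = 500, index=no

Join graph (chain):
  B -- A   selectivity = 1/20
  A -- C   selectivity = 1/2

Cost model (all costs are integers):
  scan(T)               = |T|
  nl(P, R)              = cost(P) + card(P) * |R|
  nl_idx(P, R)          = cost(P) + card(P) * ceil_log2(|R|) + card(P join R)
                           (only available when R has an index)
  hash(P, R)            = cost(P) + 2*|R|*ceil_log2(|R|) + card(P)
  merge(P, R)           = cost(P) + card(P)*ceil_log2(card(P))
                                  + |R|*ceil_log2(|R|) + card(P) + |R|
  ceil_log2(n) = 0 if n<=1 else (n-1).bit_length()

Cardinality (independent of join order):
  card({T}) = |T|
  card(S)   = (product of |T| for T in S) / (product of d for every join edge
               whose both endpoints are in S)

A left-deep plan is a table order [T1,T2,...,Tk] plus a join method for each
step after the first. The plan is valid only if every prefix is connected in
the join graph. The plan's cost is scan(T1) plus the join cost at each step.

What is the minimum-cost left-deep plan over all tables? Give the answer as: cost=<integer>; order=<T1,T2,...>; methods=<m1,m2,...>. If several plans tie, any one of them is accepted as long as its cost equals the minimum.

Selinger DP (subsets sized 1..n):
  {B}: scan cost=20, card=20
  {A}: scan cost=150, card=150
  {C}: scan cost=500, card=500
  {AB}: card=150; try (B,hash)→500, (B,nl_idx)→1050, (A,merge)→1490, (B,merge)→1620, (A,hash)→2440, (A,nl)→3020 …(+1); best=500 via (B,hash)
  {AC}: card=37500; try (A,hash)→3400, (C,merge)→6500, (A,merge)→6850, (C,hash)→9300, (C,nl)→75150, (A,nl)→75500; best=3400 via (A,hash)
  {ABC}: card=37500; try (C,merge)→6850, (C,hash)→9650, (B,hash)→41100, (C,nl)→75500, (B,nl_idx)→228400, (B,merge)→641020 …(+1); best=6850 via (C,merge)

cost=6850; order=A,B,C; methods=hash,merge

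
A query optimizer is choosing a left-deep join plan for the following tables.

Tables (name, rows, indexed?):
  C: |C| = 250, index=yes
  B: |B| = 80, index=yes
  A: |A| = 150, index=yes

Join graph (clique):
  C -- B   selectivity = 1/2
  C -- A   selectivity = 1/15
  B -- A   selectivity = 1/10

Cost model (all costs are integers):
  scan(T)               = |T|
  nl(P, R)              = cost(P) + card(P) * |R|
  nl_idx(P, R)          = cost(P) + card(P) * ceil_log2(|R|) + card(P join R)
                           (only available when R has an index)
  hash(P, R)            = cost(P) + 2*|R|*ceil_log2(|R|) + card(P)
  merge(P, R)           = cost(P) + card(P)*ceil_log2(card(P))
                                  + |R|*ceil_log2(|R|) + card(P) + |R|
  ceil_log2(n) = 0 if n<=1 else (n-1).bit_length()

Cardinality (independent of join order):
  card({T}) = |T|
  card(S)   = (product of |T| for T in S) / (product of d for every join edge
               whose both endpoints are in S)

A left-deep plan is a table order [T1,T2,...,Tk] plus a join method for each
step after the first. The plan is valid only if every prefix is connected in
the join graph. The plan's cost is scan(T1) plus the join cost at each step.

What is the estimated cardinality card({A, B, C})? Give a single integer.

Tables in S: A(150), B(80), C(250)
Edges inside S: C-B(d=2), C-A(d=15), B-A(d=10)
numerator = 150 * 80 * 250 = 3000000
denominator = 2 * 15 * 10 = 300
card(S) = 3000000 / 300 = 10000

10000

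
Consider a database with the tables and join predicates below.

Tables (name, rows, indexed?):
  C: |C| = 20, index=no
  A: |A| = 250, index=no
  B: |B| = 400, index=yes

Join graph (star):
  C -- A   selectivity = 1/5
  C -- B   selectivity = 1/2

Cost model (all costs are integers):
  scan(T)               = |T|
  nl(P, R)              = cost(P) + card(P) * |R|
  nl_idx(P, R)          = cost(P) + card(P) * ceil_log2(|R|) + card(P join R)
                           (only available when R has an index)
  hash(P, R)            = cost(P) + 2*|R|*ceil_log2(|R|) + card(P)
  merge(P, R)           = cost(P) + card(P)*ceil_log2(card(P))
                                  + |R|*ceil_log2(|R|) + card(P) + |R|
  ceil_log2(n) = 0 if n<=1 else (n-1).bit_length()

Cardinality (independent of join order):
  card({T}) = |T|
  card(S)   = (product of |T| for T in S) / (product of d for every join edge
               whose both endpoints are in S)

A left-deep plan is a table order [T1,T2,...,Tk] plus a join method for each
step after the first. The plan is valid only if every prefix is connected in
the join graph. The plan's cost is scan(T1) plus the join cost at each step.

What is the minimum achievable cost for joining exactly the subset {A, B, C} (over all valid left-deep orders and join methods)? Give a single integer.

8900

Selinger DP over subsets of {A,B,C}:
  {C}: scan cost=20, card=20
  {A}: scan cost=250, card=250
  {B}: scan cost=400, card=400
  {AC}: card=1000; try (C,hash)→700, (A,merge)→2390, (C,merge)→2620, (A,hash)→4040, (A,nl)→5020, (C,nl)→5250; best=700 via (C,hash)
  {BC}: card=4000; try (C,hash)→1000, (B,merge)→4140, (B,nl_idx)→4200, (C,merge)→4520, (B,hash)→7240, (B,nl)→8020 …(+1); best=1000 via (C,hash)
  {ABC}: card=200000; try (B,hash)→8900, (A,hash)→9000, (B,merge)→15700, (A,merge)→55250, (B,nl_idx)→209700, (B,nl)→400700 …(+1); best=8900 via (B,hash)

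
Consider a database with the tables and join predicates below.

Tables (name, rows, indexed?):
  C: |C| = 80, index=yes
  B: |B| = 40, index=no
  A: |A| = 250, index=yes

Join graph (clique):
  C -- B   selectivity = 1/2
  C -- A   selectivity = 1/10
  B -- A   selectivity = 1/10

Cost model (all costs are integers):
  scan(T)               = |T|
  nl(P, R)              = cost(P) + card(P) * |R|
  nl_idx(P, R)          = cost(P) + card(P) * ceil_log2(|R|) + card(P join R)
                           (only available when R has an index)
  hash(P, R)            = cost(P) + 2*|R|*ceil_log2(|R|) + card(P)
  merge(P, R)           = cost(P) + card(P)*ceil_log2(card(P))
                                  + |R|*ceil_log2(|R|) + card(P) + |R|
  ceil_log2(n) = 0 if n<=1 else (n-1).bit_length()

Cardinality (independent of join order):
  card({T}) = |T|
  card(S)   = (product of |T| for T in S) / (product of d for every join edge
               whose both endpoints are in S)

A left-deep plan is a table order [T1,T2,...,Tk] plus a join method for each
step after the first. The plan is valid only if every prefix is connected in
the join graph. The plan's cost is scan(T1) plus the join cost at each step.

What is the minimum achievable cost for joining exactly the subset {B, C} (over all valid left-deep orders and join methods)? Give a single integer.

640

Selinger DP over subsets of {B,C}:
  {C}: scan cost=80, card=80
  {B}: scan cost=40, card=40
  {BC}: card=1600; try (B,hash)→640, (C,merge)→960, (B,merge)→1000, (C,hash)→1200, (C,nl_idx)→1920, (C,nl)→3240 …(+1); best=640 via (B,hash)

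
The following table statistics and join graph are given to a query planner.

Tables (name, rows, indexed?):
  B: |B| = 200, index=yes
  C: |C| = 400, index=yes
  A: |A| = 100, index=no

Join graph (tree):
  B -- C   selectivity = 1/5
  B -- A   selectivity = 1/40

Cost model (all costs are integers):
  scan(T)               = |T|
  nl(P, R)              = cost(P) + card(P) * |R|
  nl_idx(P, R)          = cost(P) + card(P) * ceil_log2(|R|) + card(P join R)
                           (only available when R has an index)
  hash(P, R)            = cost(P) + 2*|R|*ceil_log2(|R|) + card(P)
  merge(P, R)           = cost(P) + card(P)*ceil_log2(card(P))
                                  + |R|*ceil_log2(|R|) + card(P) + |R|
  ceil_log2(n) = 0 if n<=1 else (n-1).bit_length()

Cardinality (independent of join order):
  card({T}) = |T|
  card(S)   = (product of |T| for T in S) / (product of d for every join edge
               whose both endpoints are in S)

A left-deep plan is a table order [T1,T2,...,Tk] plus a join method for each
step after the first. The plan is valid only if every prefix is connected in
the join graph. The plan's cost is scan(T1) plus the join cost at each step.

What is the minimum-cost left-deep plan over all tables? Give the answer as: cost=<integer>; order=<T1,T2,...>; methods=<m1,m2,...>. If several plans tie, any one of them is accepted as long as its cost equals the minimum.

Selinger DP (subsets sized 1..n):
  {B}: scan cost=200, card=200
  {C}: scan cost=400, card=400
  {A}: scan cost=100, card=100
  {BC}: card=16000; try (B,hash)→4000, (C,merge)→6000, (B,merge)→6200, (C,hash)→7600, (C,nl_idx)→18000, (B,nl_idx)→19600 …(+2); best=4000 via (B,hash)
  {AB}: card=500; try (B,nl_idx)→1400, (A,hash)→1800, (B,merge)→2700, (A,merge)→2800, (B,hash)→3400, (B,nl)→20100 …(+1); best=1400 via (B,nl_idx)
  {ABC}: card=40000; try (C,hash)→9100, (C,merge)→10400, (A,hash)→21400, (C,nl_idx)→45900, (C,nl)→201400, (A,merge)→244800 …(+1); best=9100 via (C,hash)

cost=9100; order=A,B,C; methods=nl_idx,hash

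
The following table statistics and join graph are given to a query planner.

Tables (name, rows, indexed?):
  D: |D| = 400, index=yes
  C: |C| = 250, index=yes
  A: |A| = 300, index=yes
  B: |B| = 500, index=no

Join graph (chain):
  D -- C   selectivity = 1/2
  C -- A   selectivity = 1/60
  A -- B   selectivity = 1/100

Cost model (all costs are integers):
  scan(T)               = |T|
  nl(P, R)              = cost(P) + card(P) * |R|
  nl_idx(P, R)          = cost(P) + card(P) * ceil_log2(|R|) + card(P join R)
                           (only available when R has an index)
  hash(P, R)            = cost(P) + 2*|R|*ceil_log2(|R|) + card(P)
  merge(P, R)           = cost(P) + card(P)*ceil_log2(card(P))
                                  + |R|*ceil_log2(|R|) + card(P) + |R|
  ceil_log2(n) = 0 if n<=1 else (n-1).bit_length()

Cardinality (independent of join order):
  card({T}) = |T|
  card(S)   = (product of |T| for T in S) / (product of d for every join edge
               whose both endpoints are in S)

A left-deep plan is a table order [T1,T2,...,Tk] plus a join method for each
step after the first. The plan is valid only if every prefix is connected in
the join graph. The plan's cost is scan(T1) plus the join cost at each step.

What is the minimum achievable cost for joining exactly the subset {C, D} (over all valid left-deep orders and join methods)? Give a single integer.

Selinger DP over subsets of {C,D}:
  {D}: scan cost=400, card=400
  {C}: scan cost=250, card=250
  {CD}: card=50000; try (C,hash)→4800, (D,merge)→6500, (C,merge)→6650, (D,hash)→7700, (D,nl_idx)→52500, (C,nl_idx)→53600 …(+2); best=4800 via (C,hash)

4800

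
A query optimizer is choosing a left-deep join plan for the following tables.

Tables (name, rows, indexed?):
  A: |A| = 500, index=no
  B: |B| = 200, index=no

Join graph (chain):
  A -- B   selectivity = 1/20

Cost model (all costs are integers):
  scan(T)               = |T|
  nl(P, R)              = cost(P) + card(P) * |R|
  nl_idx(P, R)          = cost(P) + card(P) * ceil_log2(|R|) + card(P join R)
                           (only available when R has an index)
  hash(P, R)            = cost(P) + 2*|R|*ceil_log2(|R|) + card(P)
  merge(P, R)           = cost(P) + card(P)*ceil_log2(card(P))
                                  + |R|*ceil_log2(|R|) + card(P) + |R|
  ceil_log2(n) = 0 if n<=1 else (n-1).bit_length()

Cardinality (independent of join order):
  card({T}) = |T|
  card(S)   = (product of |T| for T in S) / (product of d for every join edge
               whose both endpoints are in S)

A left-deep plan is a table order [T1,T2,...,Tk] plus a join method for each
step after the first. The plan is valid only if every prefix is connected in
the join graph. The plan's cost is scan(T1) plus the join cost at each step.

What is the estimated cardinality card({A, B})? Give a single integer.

5000

Tables in S: A(500), B(200)
Edges inside S: A-B(d=20)
numerator = 500 * 200 = 100000
denominator = 20 = 20
card(S) = 100000 / 20 = 5000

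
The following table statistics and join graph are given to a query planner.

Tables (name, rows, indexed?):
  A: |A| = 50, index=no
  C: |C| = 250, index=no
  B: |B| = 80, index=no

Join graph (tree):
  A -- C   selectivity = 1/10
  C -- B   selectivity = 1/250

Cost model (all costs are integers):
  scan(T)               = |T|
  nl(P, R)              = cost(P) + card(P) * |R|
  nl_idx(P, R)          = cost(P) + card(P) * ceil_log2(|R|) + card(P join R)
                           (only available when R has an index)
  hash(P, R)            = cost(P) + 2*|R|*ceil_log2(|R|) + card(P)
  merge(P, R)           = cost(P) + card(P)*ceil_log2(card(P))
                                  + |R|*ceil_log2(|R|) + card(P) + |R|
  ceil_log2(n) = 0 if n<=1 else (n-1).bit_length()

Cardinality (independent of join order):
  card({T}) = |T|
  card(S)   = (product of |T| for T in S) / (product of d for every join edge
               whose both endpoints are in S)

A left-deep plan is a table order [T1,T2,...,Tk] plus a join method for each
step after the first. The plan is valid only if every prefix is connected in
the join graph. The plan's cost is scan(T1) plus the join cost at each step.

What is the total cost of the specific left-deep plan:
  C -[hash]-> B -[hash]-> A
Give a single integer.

step 1: scan C: cost=250, card=250
step 2: join B via hash
    card(P join B) = 250*80/(250) = 80
    cost = 250 + 2*80*7 + 250 = 1620
step 3: join A via hash
    card(P join A) = 80*50/(10) = 400
    cost = 1620 + 2*50*6 + 80 = 2300

2300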